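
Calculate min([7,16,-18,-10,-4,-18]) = -18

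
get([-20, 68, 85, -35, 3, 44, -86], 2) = 85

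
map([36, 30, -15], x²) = [1296, 900, 225]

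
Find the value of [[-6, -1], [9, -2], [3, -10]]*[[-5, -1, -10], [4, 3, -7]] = C[0][0] = (-6)*(-5) + (-1)*(4) = 26
C[0][1] = (-6)*(-1) + (-1)*(3) = 3
C[0][2] = (-6)*(-10) + (-1)*(-7) = 67
C[1][0] = (9)*(-5) + (-2)*(4) = -53
C[1][1] = (9)*(-1) + (-2)*(3) = -15
C[1][2] = (9)*(-10) + (-2)*(-7) = -76
... (3 more cells)
= [[26, 3, 67], [-53, -15, -76], [-55, -33, 40]]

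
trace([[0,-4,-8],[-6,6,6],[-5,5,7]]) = diagonal: 0 + 6 + 7
= 13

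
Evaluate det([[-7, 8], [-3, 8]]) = -32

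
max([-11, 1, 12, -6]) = 12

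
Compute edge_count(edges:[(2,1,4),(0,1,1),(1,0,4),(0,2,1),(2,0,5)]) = 5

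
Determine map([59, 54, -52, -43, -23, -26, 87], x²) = [3481, 2916, 2704, 1849, 529, 676, 7569]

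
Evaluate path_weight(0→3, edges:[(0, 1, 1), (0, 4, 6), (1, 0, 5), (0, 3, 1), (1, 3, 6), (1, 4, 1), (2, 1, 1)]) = w(0→3)=1
= 1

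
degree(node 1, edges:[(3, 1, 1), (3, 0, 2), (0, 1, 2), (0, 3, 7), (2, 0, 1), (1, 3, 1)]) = incident: (3,1), (0,1), (1,3)
= 3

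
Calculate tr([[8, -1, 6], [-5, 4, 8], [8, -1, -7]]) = 5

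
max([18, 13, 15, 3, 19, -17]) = 19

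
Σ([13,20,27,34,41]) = 135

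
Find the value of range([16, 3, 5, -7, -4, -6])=23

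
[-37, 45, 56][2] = 56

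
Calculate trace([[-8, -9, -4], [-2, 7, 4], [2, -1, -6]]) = diagonal: (-8) + 7 + (-6)
= -7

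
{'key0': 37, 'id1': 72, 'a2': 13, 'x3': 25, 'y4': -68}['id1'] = 72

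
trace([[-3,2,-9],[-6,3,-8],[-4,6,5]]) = diagonal: (-3) + 3 + 5
= 5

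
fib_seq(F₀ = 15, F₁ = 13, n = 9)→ [15, 13, 28, 41, 69, 110, 179, 289, 468]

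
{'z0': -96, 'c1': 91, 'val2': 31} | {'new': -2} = {'z0': -96, 'c1': 91, 'val2': 31, 'new': -2}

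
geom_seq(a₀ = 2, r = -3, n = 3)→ [2, -6, 18]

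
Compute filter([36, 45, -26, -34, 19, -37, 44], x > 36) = keep x where x > 36: 36✗, 45✓, -26✗, -34✗, 19✗, -37✗, 44✓
= [45, 44]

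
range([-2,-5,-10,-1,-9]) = 9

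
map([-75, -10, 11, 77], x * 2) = -75*2=-150, -10*2=-20, 11*2=22, 77*2=154
= [-150, -20, 22, 154]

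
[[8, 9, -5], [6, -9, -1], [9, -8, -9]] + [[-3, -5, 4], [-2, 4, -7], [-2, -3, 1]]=[[5, 4, -1], [4, -5, -8], [7, -11, -8]]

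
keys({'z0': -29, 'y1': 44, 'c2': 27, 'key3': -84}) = ['z0', 'y1', 'c2', 'key3']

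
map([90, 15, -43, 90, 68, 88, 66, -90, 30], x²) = [8100, 225, 1849, 8100, 4624, 7744, 4356, 8100, 900]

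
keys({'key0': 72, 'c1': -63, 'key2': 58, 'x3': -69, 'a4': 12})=['key0', 'c1', 'key2', 'x3', 'a4']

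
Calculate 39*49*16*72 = 2201472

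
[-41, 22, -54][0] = -41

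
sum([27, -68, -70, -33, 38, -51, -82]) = 27 + (-68) + (-70) + (-33) + 38 + (-51) + (-82)
= -239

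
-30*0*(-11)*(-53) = 0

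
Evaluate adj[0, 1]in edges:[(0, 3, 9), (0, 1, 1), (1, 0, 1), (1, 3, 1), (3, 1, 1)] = 1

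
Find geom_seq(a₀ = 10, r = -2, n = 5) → [10, -20, 40, -80, 160]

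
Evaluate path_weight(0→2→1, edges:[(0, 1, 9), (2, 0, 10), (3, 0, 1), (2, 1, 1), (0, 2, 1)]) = w(0→2)=1 + w(2→1)=1
= 2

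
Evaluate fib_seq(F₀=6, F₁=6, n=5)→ F_2 = F_1 + F_0 = 12
F_3 = F_2 + F_1 = 18
F_4 = F_3 + F_2 = 30
= [6, 6, 12, 18, 30]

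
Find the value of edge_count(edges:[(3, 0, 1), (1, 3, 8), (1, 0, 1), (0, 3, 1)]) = 4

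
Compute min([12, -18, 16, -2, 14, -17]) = -18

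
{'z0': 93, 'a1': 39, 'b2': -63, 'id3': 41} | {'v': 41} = {'z0': 93, 'a1': 39, 'b2': -63, 'id3': 41, 'v': 41}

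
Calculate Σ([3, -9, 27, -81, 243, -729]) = 3 + -9 + 27 + -81 + 243 + -729
= -546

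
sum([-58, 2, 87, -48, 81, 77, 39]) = (-58) + 2 + 87 + (-48) + 81 + 77 + 39
= 180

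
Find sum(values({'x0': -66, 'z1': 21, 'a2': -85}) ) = (-66) + 21 + (-85)
= -130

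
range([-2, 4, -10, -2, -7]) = 14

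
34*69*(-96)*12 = -2702592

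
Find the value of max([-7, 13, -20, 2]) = 13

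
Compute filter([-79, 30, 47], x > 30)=keep x where x > 30: -79✗, 30✗, 47✓
= [47]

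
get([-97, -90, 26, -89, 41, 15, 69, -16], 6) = 69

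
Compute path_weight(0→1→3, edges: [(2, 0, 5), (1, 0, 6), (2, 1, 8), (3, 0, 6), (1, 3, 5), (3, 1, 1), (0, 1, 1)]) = w(0→1)=1 + w(1→3)=5
= 6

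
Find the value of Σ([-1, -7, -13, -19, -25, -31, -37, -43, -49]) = (-1) + (-7) + (-13) + (-19) + (-25) + (-31) + (-37) + (-43) + (-49)
= -225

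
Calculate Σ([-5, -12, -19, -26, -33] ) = -95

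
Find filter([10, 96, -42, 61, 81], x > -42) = [10, 96, 61, 81]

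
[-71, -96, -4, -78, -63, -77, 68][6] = 68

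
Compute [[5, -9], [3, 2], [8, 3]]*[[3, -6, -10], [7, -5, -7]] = [[-48, 15, 13], [23, -28, -44], [45, -63, -101]]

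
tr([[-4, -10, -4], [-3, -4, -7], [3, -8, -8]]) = -16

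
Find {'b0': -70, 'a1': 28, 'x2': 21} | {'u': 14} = {'b0': -70, 'a1': 28, 'x2': 21, 'u': 14}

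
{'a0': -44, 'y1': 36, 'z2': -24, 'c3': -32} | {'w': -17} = {'a0': -44, 'y1': 36, 'z2': -24, 'c3': -32, 'w': -17}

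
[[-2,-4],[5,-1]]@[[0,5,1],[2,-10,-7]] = C[0][0] = (-2)*(0) + (-4)*(2) = -8
C[0][1] = (-2)*(5) + (-4)*(-10) = 30
C[0][2] = (-2)*(1) + (-4)*(-7) = 26
C[1][0] = (5)*(0) + (-1)*(2) = -2
C[1][1] = (5)*(5) + (-1)*(-10) = 35
C[1][2] = (5)*(1) + (-1)*(-7) = 12
= [[-8, 30, 26], [-2, 35, 12]]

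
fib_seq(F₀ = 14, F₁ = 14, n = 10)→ [14, 14, 28, 42, 70, 112, 182, 294, 476, 770]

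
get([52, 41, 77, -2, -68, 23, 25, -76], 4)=-68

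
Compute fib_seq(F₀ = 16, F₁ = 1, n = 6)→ F_2 = F_1 + F_0 = 17
F_3 = F_2 + F_1 = 18
F_4 = F_3 + F_2 = 35
...
= [16, 1, 17, 18, 35, 53]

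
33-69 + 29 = -7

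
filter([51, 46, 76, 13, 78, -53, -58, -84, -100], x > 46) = [51, 76, 78]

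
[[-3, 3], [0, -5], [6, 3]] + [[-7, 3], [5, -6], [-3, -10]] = [[-10, 6], [5, -11], [3, -7]]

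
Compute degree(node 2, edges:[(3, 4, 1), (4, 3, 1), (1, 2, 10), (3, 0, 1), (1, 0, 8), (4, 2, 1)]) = 2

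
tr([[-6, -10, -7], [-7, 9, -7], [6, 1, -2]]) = 1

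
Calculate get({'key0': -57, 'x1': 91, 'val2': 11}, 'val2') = 11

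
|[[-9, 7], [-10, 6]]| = (-9)*(6) - (7)*(-10)
= 16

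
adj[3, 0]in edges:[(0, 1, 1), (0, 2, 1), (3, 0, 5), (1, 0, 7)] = 5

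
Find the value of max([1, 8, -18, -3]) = 8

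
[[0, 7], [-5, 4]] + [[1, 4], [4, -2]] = [[1, 11], [-1, 2]]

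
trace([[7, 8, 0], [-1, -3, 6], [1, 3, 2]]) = diagonal: 7 + (-3) + 2
= 6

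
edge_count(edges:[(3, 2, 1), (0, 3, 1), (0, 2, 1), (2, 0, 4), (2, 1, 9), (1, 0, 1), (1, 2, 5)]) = 7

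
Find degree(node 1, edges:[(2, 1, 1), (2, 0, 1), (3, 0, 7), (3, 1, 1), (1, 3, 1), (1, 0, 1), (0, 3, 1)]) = 4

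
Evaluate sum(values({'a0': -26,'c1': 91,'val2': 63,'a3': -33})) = 95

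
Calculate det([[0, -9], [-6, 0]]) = (0)*(0) - (-9)*(-6)
= -54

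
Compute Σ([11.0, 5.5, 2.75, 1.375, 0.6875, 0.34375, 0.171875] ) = 11.0 + 5.5 + 2.75 + 1.375 + 0.6875 + 0.34375 + 0.171875
= 21.828125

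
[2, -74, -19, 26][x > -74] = [2, -19, 26]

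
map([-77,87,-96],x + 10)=-77+10=-67, 87+10=97, -96+10=-86
= [-67, 97, -86]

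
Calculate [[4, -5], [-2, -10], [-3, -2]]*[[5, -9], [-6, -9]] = C[0][0] = (4)*(5) + (-5)*(-6) = 50
C[0][1] = (4)*(-9) + (-5)*(-9) = 9
C[1][0] = (-2)*(5) + (-10)*(-6) = 50
C[1][1] = (-2)*(-9) + (-10)*(-9) = 108
C[2][0] = (-3)*(5) + (-2)*(-6) = -3
C[2][1] = (-3)*(-9) + (-2)*(-9) = 45
= [[50, 9], [50, 108], [-3, 45]]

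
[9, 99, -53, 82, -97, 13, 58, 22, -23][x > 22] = [99, 82, 58]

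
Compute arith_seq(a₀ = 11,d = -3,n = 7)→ [11, 8, 5, 2, -1, -4, -7]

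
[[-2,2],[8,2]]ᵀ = [[-2, 8], [2, 2]]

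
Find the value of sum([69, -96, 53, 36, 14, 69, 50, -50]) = 69 + (-96) + 53 + 36 + 14 + 69 + 50 + (-50)
= 145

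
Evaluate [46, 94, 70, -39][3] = -39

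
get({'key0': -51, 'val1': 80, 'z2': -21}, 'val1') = 80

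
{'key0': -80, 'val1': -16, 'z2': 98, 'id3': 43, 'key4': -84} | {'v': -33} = {'key0': -80, 'val1': -16, 'z2': 98, 'id3': 43, 'key4': -84, 'v': -33}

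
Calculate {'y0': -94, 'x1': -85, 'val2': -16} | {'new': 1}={'y0': -94, 'x1': -85, 'val2': -16, 'new': 1}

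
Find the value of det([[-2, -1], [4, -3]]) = 10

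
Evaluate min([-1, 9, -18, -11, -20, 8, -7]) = -20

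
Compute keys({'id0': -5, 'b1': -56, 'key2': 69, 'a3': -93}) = ['id0', 'b1', 'key2', 'a3']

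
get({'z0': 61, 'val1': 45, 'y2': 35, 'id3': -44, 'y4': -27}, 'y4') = -27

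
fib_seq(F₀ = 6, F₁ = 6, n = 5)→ [6, 6, 12, 18, 30]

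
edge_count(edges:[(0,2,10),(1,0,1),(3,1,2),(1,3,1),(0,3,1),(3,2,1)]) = 6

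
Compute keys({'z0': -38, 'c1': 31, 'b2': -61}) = ['z0', 'c1', 'b2']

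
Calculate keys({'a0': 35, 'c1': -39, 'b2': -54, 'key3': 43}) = ['a0', 'c1', 'b2', 'key3']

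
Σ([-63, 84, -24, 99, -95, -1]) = 0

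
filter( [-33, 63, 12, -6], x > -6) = [63, 12]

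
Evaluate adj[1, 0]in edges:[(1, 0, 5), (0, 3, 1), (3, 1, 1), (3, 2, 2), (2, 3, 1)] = 5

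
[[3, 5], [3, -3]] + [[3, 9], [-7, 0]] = [[6, 14], [-4, -3]]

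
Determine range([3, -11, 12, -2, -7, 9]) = 23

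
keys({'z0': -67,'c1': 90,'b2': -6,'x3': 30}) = ['z0', 'c1', 'b2', 'x3']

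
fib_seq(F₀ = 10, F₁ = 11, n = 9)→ [10, 11, 21, 32, 53, 85, 138, 223, 361]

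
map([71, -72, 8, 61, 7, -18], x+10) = [81, -62, 18, 71, 17, -8]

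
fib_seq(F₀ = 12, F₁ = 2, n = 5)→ F_2 = F_1 + F_0 = 14
F_3 = F_2 + F_1 = 16
F_4 = F_3 + F_2 = 30
= [12, 2, 14, 16, 30]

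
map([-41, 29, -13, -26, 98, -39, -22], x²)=(-41)²=1681, (29)²=841, (-13)²=169, (-26)²=676, (98)²=9604, (-39)²=1521, (-22)²=484
= [1681, 841, 169, 676, 9604, 1521, 484]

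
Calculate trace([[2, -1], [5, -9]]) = diagonal: 2 + (-9)
= -7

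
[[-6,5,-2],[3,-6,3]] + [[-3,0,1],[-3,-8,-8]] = [[-9, 5, -1], [0, -14, -5]]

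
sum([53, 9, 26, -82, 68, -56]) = 53 + 9 + 26 + (-82) + 68 + (-56)
= 18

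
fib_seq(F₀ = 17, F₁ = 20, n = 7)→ [17, 20, 37, 57, 94, 151, 245]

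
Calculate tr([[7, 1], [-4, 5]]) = diagonal: 7 + 5
= 12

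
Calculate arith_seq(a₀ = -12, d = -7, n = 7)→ a_0 = -12 + 0*-7 = -12
a_1 = -12 + 1*-7 = -19
a_2 = -12 + 2*-7 = -26
...
= [-12, -19, -26, -33, -40, -47, -54]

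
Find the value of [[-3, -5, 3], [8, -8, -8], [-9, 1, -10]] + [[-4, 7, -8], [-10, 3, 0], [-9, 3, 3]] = [[-7, 2, -5], [-2, -5, -8], [-18, 4, -7]]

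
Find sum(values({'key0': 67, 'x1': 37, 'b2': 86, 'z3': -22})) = 67 + 37 + 86 + (-22)
= 168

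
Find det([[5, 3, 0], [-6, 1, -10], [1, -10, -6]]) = -668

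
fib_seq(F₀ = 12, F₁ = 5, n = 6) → F_2 = F_1 + F_0 = 17
F_3 = F_2 + F_1 = 22
F_4 = F_3 + F_2 = 39
...
= [12, 5, 17, 22, 39, 61]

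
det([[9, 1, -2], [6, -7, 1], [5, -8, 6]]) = -311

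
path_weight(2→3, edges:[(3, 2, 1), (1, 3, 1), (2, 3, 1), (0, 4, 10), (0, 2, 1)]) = w(2→3)=1
= 1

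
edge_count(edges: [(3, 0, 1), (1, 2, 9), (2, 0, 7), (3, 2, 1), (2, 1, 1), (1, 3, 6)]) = 6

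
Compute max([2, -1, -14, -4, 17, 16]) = 17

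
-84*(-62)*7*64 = 2333184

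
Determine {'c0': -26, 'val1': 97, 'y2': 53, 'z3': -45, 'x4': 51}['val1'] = 97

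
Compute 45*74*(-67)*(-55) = 12271050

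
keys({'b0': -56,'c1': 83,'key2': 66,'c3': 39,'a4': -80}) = ['b0', 'c1', 'key2', 'c3', 'a4']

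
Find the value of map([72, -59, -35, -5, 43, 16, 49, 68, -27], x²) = (72)²=5184, (-59)²=3481, (-35)²=1225, (-5)²=25, (43)²=1849, (16)²=256, (49)²=2401, (68)²=4624, (-27)²=729
= [5184, 3481, 1225, 25, 1849, 256, 2401, 4624, 729]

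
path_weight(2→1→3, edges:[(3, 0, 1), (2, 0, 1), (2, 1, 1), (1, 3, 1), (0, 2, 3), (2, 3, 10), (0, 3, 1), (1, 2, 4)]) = w(2→1)=1 + w(1→3)=1
= 2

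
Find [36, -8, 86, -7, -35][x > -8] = [36, 86, -7]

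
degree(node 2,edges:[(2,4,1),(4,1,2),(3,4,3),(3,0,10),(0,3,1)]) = incident: (2,4)
= 1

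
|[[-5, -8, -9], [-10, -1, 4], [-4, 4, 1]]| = 529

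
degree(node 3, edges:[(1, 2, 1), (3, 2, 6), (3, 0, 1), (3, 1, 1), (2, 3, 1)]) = 4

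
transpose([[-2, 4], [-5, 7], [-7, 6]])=[[-2, -5, -7], [4, 7, 6]]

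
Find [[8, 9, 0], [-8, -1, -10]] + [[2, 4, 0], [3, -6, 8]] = [[10, 13, 0], [-5, -7, -2]]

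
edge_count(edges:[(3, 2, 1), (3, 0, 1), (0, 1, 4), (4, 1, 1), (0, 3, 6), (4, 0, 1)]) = 6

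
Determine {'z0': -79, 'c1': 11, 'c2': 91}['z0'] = -79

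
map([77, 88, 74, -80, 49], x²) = [5929, 7744, 5476, 6400, 2401]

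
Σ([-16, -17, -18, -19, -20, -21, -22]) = -133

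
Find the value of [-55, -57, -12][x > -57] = [-55, -12]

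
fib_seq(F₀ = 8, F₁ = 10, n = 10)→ F_2 = F_1 + F_0 = 18
F_3 = F_2 + F_1 = 28
F_4 = F_3 + F_2 = 46
...
= [8, 10, 18, 28, 46, 74, 120, 194, 314, 508]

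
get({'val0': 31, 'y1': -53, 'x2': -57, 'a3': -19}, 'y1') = -53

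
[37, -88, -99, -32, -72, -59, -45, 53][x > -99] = keep x where x > -99: 37✓, -88✓, -99✗, -32✓, -72✓, -59✓, -45✓, 53✓
= [37, -88, -32, -72, -59, -45, 53]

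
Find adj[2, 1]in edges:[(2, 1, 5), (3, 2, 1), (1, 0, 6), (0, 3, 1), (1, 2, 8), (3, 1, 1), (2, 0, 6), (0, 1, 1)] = 5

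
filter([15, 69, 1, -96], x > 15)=keep x where x > 15: 15✗, 69✓, 1✗, -96✗
= [69]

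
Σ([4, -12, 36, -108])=-80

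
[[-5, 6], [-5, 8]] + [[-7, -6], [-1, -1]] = [[-12, 0], [-6, 7]]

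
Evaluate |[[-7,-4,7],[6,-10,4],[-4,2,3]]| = (1)*(-7)*det([[-10, 4], [2, 3]]) + (-1)*(-4)*det([[6, 4], [-4, 3]]) + (1)*(7)*det([[6, -10], [-4, 2]])
= 266 + 136 + -196
= 206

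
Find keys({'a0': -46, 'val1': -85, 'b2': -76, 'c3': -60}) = ['a0', 'val1', 'b2', 'c3']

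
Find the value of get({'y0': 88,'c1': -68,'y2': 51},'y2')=51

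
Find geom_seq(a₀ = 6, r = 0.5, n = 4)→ [6.0, 3.0, 1.5, 0.75]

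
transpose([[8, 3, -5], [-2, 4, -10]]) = [[8, -2], [3, 4], [-5, -10]]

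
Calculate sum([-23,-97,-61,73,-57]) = -165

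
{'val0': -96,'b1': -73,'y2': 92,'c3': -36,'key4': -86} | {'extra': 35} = {'val0': -96, 'b1': -73, 'y2': 92, 'c3': -36, 'key4': -86, 'extra': 35}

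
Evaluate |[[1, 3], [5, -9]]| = -24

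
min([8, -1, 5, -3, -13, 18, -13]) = -13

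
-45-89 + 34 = -100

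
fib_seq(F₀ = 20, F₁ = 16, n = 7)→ F_2 = F_1 + F_0 = 36
F_3 = F_2 + F_1 = 52
F_4 = F_3 + F_2 = 88
...
= [20, 16, 36, 52, 88, 140, 228]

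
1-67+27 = -39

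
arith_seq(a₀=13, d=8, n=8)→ a_0 = 13 + 0*8 = 13
a_1 = 13 + 1*8 = 21
a_2 = 13 + 2*8 = 29
...
= [13, 21, 29, 37, 45, 53, 61, 69]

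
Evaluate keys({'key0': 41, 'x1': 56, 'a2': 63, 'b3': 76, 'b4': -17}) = ['key0', 'x1', 'a2', 'b3', 'b4']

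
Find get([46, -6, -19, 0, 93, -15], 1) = -6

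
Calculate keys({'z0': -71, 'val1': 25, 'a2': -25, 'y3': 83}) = ['z0', 'val1', 'a2', 'y3']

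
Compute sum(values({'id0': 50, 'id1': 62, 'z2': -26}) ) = 50 + 62 + (-26)
= 86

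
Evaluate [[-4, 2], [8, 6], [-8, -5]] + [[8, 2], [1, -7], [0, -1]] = [[4, 4], [9, -1], [-8, -6]]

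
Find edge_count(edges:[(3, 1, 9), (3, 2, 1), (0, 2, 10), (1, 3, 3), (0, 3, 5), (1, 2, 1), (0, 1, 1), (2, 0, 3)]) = 8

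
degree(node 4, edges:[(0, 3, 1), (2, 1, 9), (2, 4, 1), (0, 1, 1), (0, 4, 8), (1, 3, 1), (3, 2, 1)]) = 2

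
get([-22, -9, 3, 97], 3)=97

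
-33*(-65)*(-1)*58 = -124410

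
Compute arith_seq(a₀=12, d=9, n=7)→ [12, 21, 30, 39, 48, 57, 66]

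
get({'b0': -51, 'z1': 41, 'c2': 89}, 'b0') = -51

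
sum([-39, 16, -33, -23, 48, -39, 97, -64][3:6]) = slice → [-23, 48, -39]
(-23) + 48 + (-39)
= -14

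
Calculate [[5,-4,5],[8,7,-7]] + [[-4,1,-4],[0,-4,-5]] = [[1, -3, 1], [8, 3, -12]]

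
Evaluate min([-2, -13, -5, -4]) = -13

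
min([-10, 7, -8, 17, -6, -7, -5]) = -10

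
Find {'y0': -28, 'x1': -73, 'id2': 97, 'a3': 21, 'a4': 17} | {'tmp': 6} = {'y0': -28, 'x1': -73, 'id2': 97, 'a3': 21, 'a4': 17, 'tmp': 6}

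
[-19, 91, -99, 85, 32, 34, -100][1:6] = [91, -99, 85, 32, 34]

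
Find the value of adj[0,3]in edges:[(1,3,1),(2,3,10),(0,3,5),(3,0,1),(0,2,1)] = 5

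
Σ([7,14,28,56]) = 105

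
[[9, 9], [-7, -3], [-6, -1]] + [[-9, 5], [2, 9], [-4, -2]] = [[0, 14], [-5, 6], [-10, -3]]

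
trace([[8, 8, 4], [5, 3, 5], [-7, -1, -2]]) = 9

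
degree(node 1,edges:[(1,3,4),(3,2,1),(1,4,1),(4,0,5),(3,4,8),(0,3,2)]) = 2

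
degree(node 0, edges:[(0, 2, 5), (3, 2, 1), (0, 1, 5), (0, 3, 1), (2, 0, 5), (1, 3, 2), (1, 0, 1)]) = incident: (0,2), (0,1), (0,3), (2,0), (1,0)
= 5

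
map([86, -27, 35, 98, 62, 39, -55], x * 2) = 86*2=172, -27*2=-54, 35*2=70, 98*2=196, 62*2=124, 39*2=78, -55*2=-110
= [172, -54, 70, 196, 124, 78, -110]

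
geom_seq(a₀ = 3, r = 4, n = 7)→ [3, 12, 48, 192, 768, 3072, 12288]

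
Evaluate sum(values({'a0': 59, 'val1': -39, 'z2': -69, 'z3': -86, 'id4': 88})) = 59 + (-39) + (-69) + (-86) + 88
= -47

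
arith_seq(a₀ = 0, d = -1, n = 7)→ a_0 = 0 + 0*-1 = 0
a_1 = 0 + 1*-1 = -1
a_2 = 0 + 2*-1 = -2
...
= [0, -1, -2, -3, -4, -5, -6]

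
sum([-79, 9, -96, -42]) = -208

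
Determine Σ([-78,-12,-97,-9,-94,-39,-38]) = -367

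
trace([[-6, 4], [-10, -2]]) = diagonal: (-6) + (-2)
= -8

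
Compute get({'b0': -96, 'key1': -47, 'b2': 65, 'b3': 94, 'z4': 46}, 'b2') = 65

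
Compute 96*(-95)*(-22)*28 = 5617920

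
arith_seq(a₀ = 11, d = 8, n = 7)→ a_0 = 11 + 0*8 = 11
a_1 = 11 + 1*8 = 19
a_2 = 11 + 2*8 = 27
...
= [11, 19, 27, 35, 43, 51, 59]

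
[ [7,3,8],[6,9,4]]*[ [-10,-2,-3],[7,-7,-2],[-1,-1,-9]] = C[0][0] = (7)*(-10) + (3)*(7) + (8)*(-1) = -57
C[0][1] = (7)*(-2) + (3)*(-7) + (8)*(-1) = -43
C[0][2] = (7)*(-3) + (3)*(-2) + (8)*(-9) = -99
C[1][0] = (6)*(-10) + (9)*(7) + (4)*(-1) = -1
C[1][1] = (6)*(-2) + (9)*(-7) + (4)*(-1) = -79
C[1][2] = (6)*(-3) + (9)*(-2) + (4)*(-9) = -72
= [[-57, -43, -99], [-1, -79, -72]]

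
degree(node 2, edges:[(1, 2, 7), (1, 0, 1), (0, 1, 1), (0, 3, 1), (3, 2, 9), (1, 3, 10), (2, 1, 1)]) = incident: (1,2), (3,2), (2,1)
= 3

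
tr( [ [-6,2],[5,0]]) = -6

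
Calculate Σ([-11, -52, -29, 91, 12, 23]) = 34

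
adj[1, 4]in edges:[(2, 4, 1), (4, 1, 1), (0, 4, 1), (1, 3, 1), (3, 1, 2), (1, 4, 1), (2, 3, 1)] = 1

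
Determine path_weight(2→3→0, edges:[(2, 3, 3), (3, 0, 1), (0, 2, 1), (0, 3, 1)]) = w(2→3)=3 + w(3→0)=1
= 4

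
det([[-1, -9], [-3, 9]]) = -36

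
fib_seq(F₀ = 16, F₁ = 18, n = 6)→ [16, 18, 34, 52, 86, 138]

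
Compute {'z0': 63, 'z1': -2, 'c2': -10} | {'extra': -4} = {'z0': 63, 'z1': -2, 'c2': -10, 'extra': -4}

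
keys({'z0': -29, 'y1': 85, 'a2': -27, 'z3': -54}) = ['z0', 'y1', 'a2', 'z3']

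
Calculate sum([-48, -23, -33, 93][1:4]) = slice → [-23, -33, 93]
(-23) + (-33) + 93
= 37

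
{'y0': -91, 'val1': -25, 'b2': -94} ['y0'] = -91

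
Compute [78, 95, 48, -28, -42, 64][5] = 64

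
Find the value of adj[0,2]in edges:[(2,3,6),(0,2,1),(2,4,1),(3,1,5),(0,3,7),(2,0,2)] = 1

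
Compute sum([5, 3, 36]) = 5 + 3 + 36
= 44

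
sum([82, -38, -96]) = 82 + (-38) + (-96)
= -52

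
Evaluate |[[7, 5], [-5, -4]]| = (7)*(-4) - (5)*(-5)
= -3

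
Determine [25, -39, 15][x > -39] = keep x where x > -39: 25✓, -39✗, 15✓
= [25, 15]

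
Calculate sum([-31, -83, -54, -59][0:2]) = -114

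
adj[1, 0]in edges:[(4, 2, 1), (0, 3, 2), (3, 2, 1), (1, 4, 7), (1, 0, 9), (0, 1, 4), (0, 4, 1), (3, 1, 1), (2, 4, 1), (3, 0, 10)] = 9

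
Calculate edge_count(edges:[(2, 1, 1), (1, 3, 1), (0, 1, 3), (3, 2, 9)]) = 4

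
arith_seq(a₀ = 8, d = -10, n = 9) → a_0 = 8 + 0*-10 = 8
a_1 = 8 + 1*-10 = -2
a_2 = 8 + 2*-10 = -12
...
= [8, -2, -12, -22, -32, -42, -52, -62, -72]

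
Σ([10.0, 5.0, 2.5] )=17.5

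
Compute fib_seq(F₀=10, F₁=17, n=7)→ F_2 = F_1 + F_0 = 27
F_3 = F_2 + F_1 = 44
F_4 = F_3 + F_2 = 71
...
= [10, 17, 27, 44, 71, 115, 186]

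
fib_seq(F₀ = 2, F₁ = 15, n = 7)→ F_2 = F_1 + F_0 = 17
F_3 = F_2 + F_1 = 32
F_4 = F_3 + F_2 = 49
...
= [2, 15, 17, 32, 49, 81, 130]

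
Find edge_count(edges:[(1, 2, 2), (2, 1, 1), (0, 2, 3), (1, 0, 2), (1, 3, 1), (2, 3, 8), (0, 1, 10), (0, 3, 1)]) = 8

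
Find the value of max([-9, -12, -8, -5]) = -5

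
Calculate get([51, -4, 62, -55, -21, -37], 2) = 62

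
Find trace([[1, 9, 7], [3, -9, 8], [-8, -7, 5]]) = -3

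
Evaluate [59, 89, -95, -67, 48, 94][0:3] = [59, 89, -95]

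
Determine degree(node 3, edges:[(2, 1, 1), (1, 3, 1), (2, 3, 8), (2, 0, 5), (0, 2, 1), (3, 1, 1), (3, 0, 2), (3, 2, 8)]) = 5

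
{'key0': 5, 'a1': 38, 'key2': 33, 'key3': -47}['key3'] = -47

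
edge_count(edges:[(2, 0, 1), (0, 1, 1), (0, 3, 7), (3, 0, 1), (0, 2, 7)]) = 5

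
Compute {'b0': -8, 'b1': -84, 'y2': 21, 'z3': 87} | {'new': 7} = {'b0': -8, 'b1': -84, 'y2': 21, 'z3': 87, 'new': 7}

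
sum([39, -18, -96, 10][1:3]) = -114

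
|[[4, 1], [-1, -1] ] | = (4)*(-1) - (1)*(-1)
= -3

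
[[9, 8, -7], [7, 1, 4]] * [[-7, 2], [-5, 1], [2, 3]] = C[0][0] = (9)*(-7) + (8)*(-5) + (-7)*(2) = -117
C[0][1] = (9)*(2) + (8)*(1) + (-7)*(3) = 5
C[1][0] = (7)*(-7) + (1)*(-5) + (4)*(2) = -46
C[1][1] = (7)*(2) + (1)*(1) + (4)*(3) = 27
= [[-117, 5], [-46, 27]]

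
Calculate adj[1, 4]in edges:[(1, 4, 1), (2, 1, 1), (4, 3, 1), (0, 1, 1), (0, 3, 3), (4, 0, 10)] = 1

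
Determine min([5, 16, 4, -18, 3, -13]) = -18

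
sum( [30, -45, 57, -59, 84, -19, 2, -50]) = 30 + (-45) + 57 + (-59) + 84 + (-19) + 2 + (-50)
= 0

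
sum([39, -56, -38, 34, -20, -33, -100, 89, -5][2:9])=slice → [-38, 34, -20, -33, -100, 89, -5]
(-38) + 34 + (-20) + (-33) + (-100) + 89 + (-5)
= -73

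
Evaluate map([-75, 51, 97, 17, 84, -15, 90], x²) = [5625, 2601, 9409, 289, 7056, 225, 8100]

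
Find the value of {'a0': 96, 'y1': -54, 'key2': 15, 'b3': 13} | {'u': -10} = {'a0': 96, 'y1': -54, 'key2': 15, 'b3': 13, 'u': -10}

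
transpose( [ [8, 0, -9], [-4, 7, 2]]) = [[8, -4], [0, 7], [-9, 2]]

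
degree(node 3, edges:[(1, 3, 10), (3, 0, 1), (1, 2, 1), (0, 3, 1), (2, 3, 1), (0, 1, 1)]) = 4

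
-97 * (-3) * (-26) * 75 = -567450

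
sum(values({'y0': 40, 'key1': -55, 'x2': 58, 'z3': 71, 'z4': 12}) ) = 40 + (-55) + 58 + 71 + 12
= 126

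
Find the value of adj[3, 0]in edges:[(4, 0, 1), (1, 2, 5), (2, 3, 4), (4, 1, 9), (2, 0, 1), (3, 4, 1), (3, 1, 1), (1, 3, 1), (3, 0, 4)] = 4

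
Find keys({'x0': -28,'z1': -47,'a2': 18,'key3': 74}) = ['x0', 'z1', 'a2', 'key3']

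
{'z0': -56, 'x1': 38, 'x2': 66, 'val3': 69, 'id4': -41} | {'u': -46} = {'z0': -56, 'x1': 38, 'x2': 66, 'val3': 69, 'id4': -41, 'u': -46}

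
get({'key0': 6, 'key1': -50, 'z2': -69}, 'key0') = 6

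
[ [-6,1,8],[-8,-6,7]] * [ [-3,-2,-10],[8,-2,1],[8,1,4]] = C[0][0] = (-6)*(-3) + (1)*(8) + (8)*(8) = 90
C[0][1] = (-6)*(-2) + (1)*(-2) + (8)*(1) = 18
C[0][2] = (-6)*(-10) + (1)*(1) + (8)*(4) = 93
C[1][0] = (-8)*(-3) + (-6)*(8) + (7)*(8) = 32
C[1][1] = (-8)*(-2) + (-6)*(-2) + (7)*(1) = 35
C[1][2] = (-8)*(-10) + (-6)*(1) + (7)*(4) = 102
= [[90, 18, 93], [32, 35, 102]]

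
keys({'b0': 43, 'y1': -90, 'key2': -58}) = ['b0', 'y1', 'key2']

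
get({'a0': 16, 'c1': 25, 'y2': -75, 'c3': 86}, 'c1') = 25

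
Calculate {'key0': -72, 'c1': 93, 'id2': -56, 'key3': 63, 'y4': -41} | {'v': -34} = {'key0': -72, 'c1': 93, 'id2': -56, 'key3': 63, 'y4': -41, 'v': -34}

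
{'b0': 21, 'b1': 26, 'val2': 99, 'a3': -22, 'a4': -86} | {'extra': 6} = {'b0': 21, 'b1': 26, 'val2': 99, 'a3': -22, 'a4': -86, 'extra': 6}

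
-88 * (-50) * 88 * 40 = 15488000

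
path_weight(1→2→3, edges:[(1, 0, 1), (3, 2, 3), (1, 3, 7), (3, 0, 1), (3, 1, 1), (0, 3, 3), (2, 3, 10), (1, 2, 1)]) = 11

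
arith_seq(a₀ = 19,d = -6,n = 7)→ [19, 13, 7, 1, -5, -11, -17]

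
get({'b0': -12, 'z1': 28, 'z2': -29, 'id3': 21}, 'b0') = -12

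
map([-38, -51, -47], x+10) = -38+10=-28, -51+10=-41, -47+10=-37
= [-28, -41, -37]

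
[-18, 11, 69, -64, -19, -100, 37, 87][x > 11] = [69, 37, 87]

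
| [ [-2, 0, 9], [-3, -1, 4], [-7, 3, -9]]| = -138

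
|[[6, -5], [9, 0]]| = (6)*(0) - (-5)*(9)
= 45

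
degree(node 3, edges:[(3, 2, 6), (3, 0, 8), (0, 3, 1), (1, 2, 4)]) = incident: (3,2), (3,0), (0,3)
= 3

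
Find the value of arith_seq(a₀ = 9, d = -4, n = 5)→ [9, 5, 1, -3, -7]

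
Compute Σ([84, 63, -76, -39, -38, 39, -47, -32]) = 84 + 63 + (-76) + (-39) + (-38) + 39 + (-47) + (-32)
= -46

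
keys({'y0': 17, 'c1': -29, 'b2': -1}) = ['y0', 'c1', 'b2']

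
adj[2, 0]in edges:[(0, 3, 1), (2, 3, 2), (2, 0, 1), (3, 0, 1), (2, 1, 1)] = 1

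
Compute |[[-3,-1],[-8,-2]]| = (-3)*(-2) - (-1)*(-8)
= -2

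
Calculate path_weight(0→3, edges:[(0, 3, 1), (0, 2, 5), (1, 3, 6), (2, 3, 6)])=w(0→3)=1
= 1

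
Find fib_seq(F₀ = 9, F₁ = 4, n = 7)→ [9, 4, 13, 17, 30, 47, 77]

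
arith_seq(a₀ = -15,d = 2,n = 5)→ a_0 = -15 + 0*2 = -15
a_1 = -15 + 1*2 = -13
a_2 = -15 + 2*2 = -11
...
= [-15, -13, -11, -9, -7]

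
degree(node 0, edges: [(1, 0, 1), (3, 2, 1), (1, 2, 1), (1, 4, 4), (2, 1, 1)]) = 1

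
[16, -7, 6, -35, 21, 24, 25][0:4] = [16, -7, 6, -35]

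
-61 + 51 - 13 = -23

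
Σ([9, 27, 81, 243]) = 9 + 27 + 81 + 243
= 360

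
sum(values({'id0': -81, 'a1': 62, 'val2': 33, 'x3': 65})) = 79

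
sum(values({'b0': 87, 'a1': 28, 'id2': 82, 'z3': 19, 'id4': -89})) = 127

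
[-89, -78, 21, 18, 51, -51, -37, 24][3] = 18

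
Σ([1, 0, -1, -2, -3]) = -5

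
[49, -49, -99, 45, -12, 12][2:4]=[-99, 45]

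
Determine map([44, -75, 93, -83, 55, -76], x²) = [1936, 5625, 8649, 6889, 3025, 5776]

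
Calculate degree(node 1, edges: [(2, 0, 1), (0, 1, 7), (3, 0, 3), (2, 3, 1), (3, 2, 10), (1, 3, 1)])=2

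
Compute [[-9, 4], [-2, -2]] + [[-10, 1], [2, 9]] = [[-19, 5], [0, 7]]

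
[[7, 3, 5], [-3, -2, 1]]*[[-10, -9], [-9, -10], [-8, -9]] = C[0][0] = (7)*(-10) + (3)*(-9) + (5)*(-8) = -137
C[0][1] = (7)*(-9) + (3)*(-10) + (5)*(-9) = -138
C[1][0] = (-3)*(-10) + (-2)*(-9) + (1)*(-8) = 40
C[1][1] = (-3)*(-9) + (-2)*(-10) + (1)*(-9) = 38
= [[-137, -138], [40, 38]]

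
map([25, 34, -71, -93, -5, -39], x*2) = [50, 68, -142, -186, -10, -78]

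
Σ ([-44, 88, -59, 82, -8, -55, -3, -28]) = (-44) + 88 + (-59) + 82 + (-8) + (-55) + (-3) + (-28)
= -27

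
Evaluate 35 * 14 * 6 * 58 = 170520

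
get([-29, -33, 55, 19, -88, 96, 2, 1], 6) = 2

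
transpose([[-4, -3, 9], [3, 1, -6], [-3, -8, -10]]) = [[-4, 3, -3], [-3, 1, -8], [9, -6, -10]]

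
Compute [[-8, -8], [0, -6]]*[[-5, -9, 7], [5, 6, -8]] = [[0, 24, 8], [-30, -36, 48]]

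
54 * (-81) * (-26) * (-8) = -909792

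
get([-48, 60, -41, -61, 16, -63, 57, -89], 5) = -63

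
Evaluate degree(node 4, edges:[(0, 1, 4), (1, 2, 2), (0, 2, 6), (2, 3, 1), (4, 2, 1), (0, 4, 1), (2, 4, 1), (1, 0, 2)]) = incident: (4,2), (0,4), (2,4)
= 3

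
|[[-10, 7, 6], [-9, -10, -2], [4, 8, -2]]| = (1)*(-10)*det([[-10, -2], [8, -2]]) + (-1)*(7)*det([[-9, -2], [4, -2]]) + (1)*(6)*det([[-9, -10], [4, 8]])
= -360 + -182 + -192
= -734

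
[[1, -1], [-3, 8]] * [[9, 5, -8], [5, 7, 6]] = C[0][0] = (1)*(9) + (-1)*(5) = 4
C[0][1] = (1)*(5) + (-1)*(7) = -2
C[0][2] = (1)*(-8) + (-1)*(6) = -14
C[1][0] = (-3)*(9) + (8)*(5) = 13
C[1][1] = (-3)*(5) + (8)*(7) = 41
C[1][2] = (-3)*(-8) + (8)*(6) = 72
= [[4, -2, -14], [13, 41, 72]]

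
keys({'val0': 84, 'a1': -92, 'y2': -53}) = ['val0', 'a1', 'y2']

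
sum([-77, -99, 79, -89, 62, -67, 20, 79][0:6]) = slice → [-77, -99, 79, -89, 62, -67]
(-77) + (-99) + 79 + (-89) + 62 + (-67)
= -191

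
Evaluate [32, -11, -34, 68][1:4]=[-11, -34, 68]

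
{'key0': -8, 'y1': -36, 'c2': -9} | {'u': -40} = {'key0': -8, 'y1': -36, 'c2': -9, 'u': -40}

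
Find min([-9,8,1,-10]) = -10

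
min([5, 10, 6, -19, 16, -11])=-19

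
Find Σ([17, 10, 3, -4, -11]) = 17 + 10 + 3 + (-4) + (-11)
= 15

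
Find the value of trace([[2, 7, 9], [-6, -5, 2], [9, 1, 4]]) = 1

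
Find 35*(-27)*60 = -56700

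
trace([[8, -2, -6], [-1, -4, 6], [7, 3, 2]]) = 6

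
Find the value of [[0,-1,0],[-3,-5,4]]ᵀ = [[0, -3], [-1, -5], [0, 4]]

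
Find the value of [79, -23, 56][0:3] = [79, -23, 56]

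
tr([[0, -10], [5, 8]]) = diagonal: 0 + 8
= 8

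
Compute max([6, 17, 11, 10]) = 17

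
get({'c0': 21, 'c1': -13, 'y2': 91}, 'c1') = -13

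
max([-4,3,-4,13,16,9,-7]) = 16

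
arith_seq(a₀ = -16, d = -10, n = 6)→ a_0 = -16 + 0*-10 = -16
a_1 = -16 + 1*-10 = -26
a_2 = -16 + 2*-10 = -36
...
= [-16, -26, -36, -46, -56, -66]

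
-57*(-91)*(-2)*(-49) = 508326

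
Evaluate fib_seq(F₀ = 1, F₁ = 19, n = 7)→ [1, 19, 20, 39, 59, 98, 157]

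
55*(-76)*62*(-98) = 25397680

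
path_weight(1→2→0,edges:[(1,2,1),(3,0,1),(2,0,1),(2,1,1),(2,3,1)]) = 2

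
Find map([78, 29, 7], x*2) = [156, 58, 14]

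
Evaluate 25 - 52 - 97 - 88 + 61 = -151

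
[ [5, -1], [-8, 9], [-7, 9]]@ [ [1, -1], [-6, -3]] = [[11, -2], [-62, -19], [-61, -20]]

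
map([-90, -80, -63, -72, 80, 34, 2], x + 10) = -90+10=-80, -80+10=-70, -63+10=-53, -72+10=-62, 80+10=90, 34+10=44, 2+10=12
= [-80, -70, -53, -62, 90, 44, 12]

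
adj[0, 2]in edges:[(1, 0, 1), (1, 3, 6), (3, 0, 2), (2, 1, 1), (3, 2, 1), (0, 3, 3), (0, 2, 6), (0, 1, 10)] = 6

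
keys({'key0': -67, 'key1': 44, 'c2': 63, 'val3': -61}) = ['key0', 'key1', 'c2', 'val3']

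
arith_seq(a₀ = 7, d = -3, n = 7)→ [7, 4, 1, -2, -5, -8, -11]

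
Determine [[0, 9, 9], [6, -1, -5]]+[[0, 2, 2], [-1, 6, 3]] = [[0, 11, 11], [5, 5, -2]]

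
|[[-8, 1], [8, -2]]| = 8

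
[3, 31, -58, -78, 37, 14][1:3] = [31, -58]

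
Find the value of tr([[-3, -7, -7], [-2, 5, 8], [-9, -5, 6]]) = diagonal: (-3) + 5 + 6
= 8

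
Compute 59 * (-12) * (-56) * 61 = 2418528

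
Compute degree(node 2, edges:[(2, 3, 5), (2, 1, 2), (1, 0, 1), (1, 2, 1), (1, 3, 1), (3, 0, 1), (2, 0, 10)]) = incident: (2,3), (2,1), (1,2), (2,0)
= 4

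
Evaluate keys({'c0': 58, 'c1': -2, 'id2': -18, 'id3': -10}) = ['c0', 'c1', 'id2', 'id3']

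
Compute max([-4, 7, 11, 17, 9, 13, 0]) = 17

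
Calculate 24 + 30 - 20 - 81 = -47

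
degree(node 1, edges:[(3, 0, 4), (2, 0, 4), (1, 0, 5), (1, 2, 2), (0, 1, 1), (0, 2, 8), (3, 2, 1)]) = incident: (1,0), (1,2), (0,1)
= 3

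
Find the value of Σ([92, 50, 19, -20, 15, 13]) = 169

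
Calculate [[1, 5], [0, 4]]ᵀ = [[1, 0], [5, 4]]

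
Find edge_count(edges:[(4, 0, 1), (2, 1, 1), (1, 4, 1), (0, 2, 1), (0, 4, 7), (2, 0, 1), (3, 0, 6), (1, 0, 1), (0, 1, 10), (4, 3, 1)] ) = 10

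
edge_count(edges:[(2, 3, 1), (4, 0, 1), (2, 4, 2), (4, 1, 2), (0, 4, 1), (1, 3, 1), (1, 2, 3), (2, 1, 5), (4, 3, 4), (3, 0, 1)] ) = 10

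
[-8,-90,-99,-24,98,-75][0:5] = [-8, -90, -99, -24, 98]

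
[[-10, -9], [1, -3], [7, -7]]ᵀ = [[-10, 1, 7], [-9, -3, -7]]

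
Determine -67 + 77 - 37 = -27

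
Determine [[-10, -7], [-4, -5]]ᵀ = [[-10, -4], [-7, -5]]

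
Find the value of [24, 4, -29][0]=24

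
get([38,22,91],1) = 22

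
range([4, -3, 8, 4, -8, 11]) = 19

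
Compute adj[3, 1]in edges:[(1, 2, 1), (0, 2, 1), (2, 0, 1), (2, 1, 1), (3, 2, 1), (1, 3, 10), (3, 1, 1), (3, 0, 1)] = 1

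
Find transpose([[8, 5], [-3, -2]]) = [[8, -3], [5, -2]]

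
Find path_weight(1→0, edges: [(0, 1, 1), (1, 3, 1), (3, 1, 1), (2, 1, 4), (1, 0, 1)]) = 1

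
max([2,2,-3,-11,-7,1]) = 2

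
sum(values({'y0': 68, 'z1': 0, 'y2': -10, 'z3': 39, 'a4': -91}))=6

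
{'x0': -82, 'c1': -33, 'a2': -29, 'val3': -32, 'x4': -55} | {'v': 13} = {'x0': -82, 'c1': -33, 'a2': -29, 'val3': -32, 'x4': -55, 'v': 13}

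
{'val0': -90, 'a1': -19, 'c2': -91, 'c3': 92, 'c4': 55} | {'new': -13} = {'val0': -90, 'a1': -19, 'c2': -91, 'c3': 92, 'c4': 55, 'new': -13}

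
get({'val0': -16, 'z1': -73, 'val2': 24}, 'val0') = -16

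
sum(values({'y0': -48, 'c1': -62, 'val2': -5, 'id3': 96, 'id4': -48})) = -67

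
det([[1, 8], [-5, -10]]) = 30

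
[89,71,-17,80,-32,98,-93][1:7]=[71, -17, 80, -32, 98, -93]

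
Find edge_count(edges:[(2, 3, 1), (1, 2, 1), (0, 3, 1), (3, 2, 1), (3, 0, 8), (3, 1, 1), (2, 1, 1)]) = 7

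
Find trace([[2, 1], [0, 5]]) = diagonal: 2 + 5
= 7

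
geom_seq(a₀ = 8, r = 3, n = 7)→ [8, 24, 72, 216, 648, 1944, 5832]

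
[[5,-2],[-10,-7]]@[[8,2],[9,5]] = [[22, 0], [-143, -55]]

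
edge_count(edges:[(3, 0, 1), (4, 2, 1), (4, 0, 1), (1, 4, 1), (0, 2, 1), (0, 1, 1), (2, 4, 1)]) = 7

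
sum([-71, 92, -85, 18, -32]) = (-71) + 92 + (-85) + 18 + (-32)
= -78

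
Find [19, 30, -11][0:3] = [19, 30, -11]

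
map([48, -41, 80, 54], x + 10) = 48+10=58, -41+10=-31, 80+10=90, 54+10=64
= [58, -31, 90, 64]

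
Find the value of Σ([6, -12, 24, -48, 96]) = 6 + -12 + 24 + -48 + 96
= 66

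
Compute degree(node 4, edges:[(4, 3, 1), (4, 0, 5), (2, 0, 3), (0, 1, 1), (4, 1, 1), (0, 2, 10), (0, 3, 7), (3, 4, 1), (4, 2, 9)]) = 5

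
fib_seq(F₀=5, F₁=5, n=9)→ F_2 = F_1 + F_0 = 10
F_3 = F_2 + F_1 = 15
F_4 = F_3 + F_2 = 25
...
= [5, 5, 10, 15, 25, 40, 65, 105, 170]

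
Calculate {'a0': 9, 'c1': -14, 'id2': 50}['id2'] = 50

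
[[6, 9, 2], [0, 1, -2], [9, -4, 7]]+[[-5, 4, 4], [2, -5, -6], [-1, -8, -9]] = [[1, 13, 6], [2, -4, -8], [8, -12, -2]]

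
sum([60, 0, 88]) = 60 + 0 + 88
= 148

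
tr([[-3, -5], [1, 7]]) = diagonal: (-3) + 7
= 4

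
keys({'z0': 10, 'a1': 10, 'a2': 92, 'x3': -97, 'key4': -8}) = ['z0', 'a1', 'a2', 'x3', 'key4']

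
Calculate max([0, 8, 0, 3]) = 8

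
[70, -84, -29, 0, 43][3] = 0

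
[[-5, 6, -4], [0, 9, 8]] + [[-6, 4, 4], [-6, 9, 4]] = [[-11, 10, 0], [-6, 18, 12]]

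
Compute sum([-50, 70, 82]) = (-50) + 70 + 82
= 102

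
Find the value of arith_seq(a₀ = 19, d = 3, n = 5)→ [19, 22, 25, 28, 31]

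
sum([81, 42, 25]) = 81 + 42 + 25
= 148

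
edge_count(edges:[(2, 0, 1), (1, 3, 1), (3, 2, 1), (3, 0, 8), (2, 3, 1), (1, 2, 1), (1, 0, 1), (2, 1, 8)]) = 8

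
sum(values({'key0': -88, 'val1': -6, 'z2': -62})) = -156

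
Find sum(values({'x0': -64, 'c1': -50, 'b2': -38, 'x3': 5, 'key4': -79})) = (-64) + (-50) + (-38) + 5 + (-79)
= -226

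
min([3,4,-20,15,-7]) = -20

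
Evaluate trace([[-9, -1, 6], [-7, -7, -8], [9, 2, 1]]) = diagonal: (-9) + (-7) + 1
= -15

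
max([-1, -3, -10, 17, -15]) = 17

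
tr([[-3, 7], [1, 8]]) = diagonal: (-3) + 8
= 5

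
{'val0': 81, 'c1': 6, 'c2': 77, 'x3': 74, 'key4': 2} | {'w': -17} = {'val0': 81, 'c1': 6, 'c2': 77, 'x3': 74, 'key4': 2, 'w': -17}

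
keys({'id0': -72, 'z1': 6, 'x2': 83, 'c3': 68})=['id0', 'z1', 'x2', 'c3']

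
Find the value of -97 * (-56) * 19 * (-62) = -6398896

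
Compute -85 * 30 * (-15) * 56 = 2142000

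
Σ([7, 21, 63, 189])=7 + 21 + 63 + 189
= 280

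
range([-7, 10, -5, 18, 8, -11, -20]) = 38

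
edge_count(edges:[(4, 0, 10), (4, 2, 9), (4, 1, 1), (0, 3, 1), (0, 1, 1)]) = 5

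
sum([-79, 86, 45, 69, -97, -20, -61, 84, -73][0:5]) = 24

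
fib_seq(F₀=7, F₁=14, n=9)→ [7, 14, 21, 35, 56, 91, 147, 238, 385]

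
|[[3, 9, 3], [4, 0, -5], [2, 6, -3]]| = 180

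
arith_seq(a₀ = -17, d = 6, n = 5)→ a_0 = -17 + 0*6 = -17
a_1 = -17 + 1*6 = -11
a_2 = -17 + 2*6 = -5
...
= [-17, -11, -5, 1, 7]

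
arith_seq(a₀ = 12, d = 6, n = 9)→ [12, 18, 24, 30, 36, 42, 48, 54, 60]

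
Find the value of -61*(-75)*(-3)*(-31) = 425475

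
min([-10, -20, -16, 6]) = -20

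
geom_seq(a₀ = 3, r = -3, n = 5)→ [3, -9, 27, -81, 243]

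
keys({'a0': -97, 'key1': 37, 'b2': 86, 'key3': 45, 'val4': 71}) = ['a0', 'key1', 'b2', 'key3', 'val4']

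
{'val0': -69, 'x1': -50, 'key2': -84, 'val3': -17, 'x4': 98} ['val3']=-17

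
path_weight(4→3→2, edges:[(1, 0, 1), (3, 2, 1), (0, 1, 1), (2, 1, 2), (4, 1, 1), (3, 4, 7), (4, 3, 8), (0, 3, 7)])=9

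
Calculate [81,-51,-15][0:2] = [81, -51]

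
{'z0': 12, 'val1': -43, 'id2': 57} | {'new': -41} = {'z0': 12, 'val1': -43, 'id2': 57, 'new': -41}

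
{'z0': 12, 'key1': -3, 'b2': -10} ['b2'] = -10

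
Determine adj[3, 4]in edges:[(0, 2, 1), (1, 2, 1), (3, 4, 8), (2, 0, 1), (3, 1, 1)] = 8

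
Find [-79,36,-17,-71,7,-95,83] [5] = -95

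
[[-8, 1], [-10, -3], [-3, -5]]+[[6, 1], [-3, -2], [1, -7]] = [[-2, 2], [-13, -5], [-2, -12]]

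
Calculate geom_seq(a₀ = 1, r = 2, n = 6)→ [1, 2, 4, 8, 16, 32]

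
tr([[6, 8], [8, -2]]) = 4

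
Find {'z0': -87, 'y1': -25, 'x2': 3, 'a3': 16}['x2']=3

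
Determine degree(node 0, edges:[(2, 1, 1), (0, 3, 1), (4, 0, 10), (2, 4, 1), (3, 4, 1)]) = incident: (0,3), (4,0)
= 2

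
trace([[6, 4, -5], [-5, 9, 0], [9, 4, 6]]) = diagonal: 6 + 9 + 6
= 21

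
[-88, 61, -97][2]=-97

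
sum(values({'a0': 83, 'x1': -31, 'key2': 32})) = 83 + (-31) + 32
= 84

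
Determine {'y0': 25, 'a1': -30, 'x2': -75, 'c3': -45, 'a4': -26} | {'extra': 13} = {'y0': 25, 'a1': -30, 'x2': -75, 'c3': -45, 'a4': -26, 'extra': 13}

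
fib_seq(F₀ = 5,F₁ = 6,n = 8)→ [5, 6, 11, 17, 28, 45, 73, 118]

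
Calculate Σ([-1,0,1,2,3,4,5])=(-1) + 0 + 1 + 2 + 3 + 4 + 5
= 14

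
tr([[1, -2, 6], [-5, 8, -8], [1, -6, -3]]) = diagonal: 1 + 8 + (-3)
= 6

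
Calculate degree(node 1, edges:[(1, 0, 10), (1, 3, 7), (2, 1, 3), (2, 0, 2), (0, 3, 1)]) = incident: (1,0), (1,3), (2,1)
= 3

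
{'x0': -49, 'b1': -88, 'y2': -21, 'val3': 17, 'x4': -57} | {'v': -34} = {'x0': -49, 'b1': -88, 'y2': -21, 'val3': 17, 'x4': -57, 'v': -34}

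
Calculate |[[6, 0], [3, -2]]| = (6)*(-2) - (0)*(3)
= -12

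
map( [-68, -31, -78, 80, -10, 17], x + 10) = -68+10=-58, -31+10=-21, -78+10=-68, 80+10=90, -10+10=0, 17+10=27
= [-58, -21, -68, 90, 0, 27]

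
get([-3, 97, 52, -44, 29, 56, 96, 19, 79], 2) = 52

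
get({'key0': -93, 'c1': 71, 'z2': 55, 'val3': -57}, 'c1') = 71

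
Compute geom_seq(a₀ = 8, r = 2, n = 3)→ [8, 16, 32]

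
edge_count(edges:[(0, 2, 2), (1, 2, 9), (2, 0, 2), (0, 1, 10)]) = 4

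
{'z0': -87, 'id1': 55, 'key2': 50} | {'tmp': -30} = {'z0': -87, 'id1': 55, 'key2': 50, 'tmp': -30}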